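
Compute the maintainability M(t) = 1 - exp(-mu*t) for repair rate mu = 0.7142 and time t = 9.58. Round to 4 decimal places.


mu = 0.7142, t = 9.58
mu * t = 0.7142 * 9.58 = 6.842
exp(-6.842) = 0.0011
M(t) = 1 - 0.0011
M(t) = 0.9989

0.9989


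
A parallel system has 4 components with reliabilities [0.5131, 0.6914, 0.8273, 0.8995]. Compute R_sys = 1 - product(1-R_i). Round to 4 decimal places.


Components: [0.5131, 0.6914, 0.8273, 0.8995]
(1 - 0.5131) = 0.4869, running product = 0.4869
(1 - 0.6914) = 0.3086, running product = 0.1503
(1 - 0.8273) = 0.1727, running product = 0.0259
(1 - 0.8995) = 0.1005, running product = 0.0026
Product of (1-R_i) = 0.0026
R_sys = 1 - 0.0026 = 0.9974

0.9974


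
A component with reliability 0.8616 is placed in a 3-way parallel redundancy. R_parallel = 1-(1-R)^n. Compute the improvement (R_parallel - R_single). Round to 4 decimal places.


R_single = 0.8616, n = 3
1 - R_single = 0.1384
(1 - R_single)^n = 0.1384^3 = 0.0027
R_parallel = 1 - 0.0027 = 0.9973
Improvement = 0.9973 - 0.8616
Improvement = 0.1357

0.1357


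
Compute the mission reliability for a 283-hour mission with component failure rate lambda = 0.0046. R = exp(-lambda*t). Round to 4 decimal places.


lambda = 0.0046
mission_time = 283
lambda * t = 0.0046 * 283 = 1.3018
R = exp(-1.3018)
R = 0.272

0.272


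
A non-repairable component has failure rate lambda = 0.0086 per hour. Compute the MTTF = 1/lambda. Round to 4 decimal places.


lambda = 0.0086
MTTF = 1 / 0.0086
MTTF = 116.2791

116.2791


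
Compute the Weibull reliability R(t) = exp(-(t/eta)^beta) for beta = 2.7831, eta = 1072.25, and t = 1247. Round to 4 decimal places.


beta = 2.7831, eta = 1072.25, t = 1247
t/eta = 1247 / 1072.25 = 1.163
(t/eta)^beta = 1.163^2.7831 = 1.5223
R(t) = exp(-1.5223)
R(t) = 0.2182

0.2182


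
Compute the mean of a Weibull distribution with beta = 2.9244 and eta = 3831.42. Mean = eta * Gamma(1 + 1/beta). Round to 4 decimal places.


beta = 2.9244, eta = 3831.42
1/beta = 0.342
1 + 1/beta = 1.342
Gamma(1.342) = 0.892
Mean = 3831.42 * 0.892
Mean = 3417.6277

3417.6277


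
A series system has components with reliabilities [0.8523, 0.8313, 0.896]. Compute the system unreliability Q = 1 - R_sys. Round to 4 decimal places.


Components: [0.8523, 0.8313, 0.896]
After component 1: product = 0.8523
After component 2: product = 0.7085
After component 3: product = 0.6348
R_sys = 0.6348
Q = 1 - 0.6348 = 0.3652

0.3652


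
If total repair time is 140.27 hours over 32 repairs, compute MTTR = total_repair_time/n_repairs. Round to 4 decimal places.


total_repair_time = 140.27
n_repairs = 32
MTTR = 140.27 / 32
MTTR = 4.3834

4.3834


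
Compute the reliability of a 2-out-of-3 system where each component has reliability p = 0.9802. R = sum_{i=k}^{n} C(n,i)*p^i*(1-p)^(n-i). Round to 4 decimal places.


k = 2, n = 3, p = 0.9802
i=2: C(3,2)=3 * 0.9802^2 * 0.0198^1 = 0.0571
i=3: C(3,3)=1 * 0.9802^3 * 0.0198^0 = 0.9418
R = sum of terms = 0.9988

0.9988


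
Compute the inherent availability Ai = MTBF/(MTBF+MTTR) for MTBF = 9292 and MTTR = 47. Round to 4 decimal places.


MTBF = 9292
MTTR = 47
MTBF + MTTR = 9339
Ai = 9292 / 9339
Ai = 0.995

0.995


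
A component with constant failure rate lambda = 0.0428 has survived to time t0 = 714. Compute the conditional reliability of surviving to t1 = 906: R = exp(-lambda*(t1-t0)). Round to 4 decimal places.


lambda = 0.0428
t0 = 714, t1 = 906
t1 - t0 = 192
lambda * (t1-t0) = 0.0428 * 192 = 8.2176
R = exp(-8.2176)
R = 0.0003

0.0003


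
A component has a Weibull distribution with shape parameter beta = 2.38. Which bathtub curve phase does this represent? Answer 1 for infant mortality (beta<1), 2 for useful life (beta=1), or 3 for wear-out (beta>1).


beta = 2.38
Compare beta to 1:
beta < 1 => infant mortality (phase 1)
beta = 1 => useful life (phase 2)
beta > 1 => wear-out (phase 3)
Since beta = 2.38, this is wear-out (increasing failure rate)
Phase = 3

3


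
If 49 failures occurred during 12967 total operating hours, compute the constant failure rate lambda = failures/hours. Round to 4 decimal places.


failures = 49
total_hours = 12967
lambda = 49 / 12967
lambda = 0.0038

0.0038


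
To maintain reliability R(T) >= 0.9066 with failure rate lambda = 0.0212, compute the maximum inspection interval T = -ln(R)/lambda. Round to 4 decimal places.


R_target = 0.9066
lambda = 0.0212
-ln(0.9066) = 0.0981
T = 0.0981 / 0.0212
T = 4.6252

4.6252


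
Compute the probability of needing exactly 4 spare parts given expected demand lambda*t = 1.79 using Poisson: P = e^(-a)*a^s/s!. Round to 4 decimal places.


a = 1.79, s = 4
e^(-a) = e^(-1.79) = 0.167
a^s = 1.79^4 = 10.2663
s! = 24
P = 0.167 * 10.2663 / 24
P = 0.0714

0.0714


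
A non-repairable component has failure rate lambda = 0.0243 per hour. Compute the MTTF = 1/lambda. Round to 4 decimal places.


lambda = 0.0243
MTTF = 1 / 0.0243
MTTF = 41.1523

41.1523


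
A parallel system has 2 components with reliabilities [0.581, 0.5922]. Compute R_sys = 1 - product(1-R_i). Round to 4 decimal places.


Components: [0.581, 0.5922]
(1 - 0.581) = 0.419, running product = 0.419
(1 - 0.5922) = 0.4078, running product = 0.1709
Product of (1-R_i) = 0.1709
R_sys = 1 - 0.1709 = 0.8291

0.8291


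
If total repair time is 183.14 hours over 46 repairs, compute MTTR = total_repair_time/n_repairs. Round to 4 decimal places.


total_repair_time = 183.14
n_repairs = 46
MTTR = 183.14 / 46
MTTR = 3.9813

3.9813


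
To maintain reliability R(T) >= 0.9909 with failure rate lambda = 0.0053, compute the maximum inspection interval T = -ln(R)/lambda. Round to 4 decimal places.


R_target = 0.9909
lambda = 0.0053
-ln(0.9909) = 0.0091
T = 0.0091 / 0.0053
T = 1.7248

1.7248


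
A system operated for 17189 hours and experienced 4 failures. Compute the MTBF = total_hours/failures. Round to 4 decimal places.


total_hours = 17189
failures = 4
MTBF = 17189 / 4
MTBF = 4297.25

4297.25


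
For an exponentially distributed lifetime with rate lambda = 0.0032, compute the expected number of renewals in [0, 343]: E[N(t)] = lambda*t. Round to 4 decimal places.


lambda = 0.0032
t = 343
E[N(t)] = lambda * t
E[N(t)] = 0.0032 * 343
E[N(t)] = 1.0976

1.0976


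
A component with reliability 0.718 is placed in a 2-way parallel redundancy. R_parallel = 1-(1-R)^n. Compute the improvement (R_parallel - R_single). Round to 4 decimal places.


R_single = 0.718, n = 2
1 - R_single = 0.282
(1 - R_single)^n = 0.282^2 = 0.0795
R_parallel = 1 - 0.0795 = 0.9205
Improvement = 0.9205 - 0.718
Improvement = 0.2025

0.2025


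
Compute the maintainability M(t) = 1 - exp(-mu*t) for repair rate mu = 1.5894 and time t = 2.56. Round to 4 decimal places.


mu = 1.5894, t = 2.56
mu * t = 1.5894 * 2.56 = 4.0689
exp(-4.0689) = 0.0171
M(t) = 1 - 0.0171
M(t) = 0.9829

0.9829


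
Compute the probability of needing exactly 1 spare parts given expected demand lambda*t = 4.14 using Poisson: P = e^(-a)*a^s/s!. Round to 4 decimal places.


a = 4.14, s = 1
e^(-a) = e^(-4.14) = 0.0159
a^s = 4.14^1 = 4.14
s! = 1
P = 0.0159 * 4.14 / 1
P = 0.0659

0.0659


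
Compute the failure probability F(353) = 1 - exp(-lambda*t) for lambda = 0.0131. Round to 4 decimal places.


lambda = 0.0131, t = 353
lambda * t = 4.6243
exp(-4.6243) = 0.0098
F(t) = 1 - 0.0098
F(t) = 0.9902

0.9902


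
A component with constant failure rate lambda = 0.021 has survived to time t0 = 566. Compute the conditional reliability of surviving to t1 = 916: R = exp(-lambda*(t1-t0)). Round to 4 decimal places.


lambda = 0.021
t0 = 566, t1 = 916
t1 - t0 = 350
lambda * (t1-t0) = 0.021 * 350 = 7.35
R = exp(-7.35)
R = 0.0006

0.0006


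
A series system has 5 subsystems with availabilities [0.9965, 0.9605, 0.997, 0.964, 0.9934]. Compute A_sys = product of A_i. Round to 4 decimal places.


Subsystems: [0.9965, 0.9605, 0.997, 0.964, 0.9934]
After subsystem 1 (A=0.9965): product = 0.9965
After subsystem 2 (A=0.9605): product = 0.9571
After subsystem 3 (A=0.997): product = 0.9543
After subsystem 4 (A=0.964): product = 0.9199
After subsystem 5 (A=0.9934): product = 0.9138
A_sys = 0.9138

0.9138


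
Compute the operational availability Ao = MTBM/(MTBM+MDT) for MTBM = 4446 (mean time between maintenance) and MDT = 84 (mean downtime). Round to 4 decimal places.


MTBM = 4446
MDT = 84
MTBM + MDT = 4530
Ao = 4446 / 4530
Ao = 0.9815

0.9815


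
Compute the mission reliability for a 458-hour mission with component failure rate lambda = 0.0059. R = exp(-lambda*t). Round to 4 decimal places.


lambda = 0.0059
mission_time = 458
lambda * t = 0.0059 * 458 = 2.7022
R = exp(-2.7022)
R = 0.0671

0.0671


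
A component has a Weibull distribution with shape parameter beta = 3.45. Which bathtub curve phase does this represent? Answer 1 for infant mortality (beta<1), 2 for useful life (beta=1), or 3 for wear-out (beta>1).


beta = 3.45
Compare beta to 1:
beta < 1 => infant mortality (phase 1)
beta = 1 => useful life (phase 2)
beta > 1 => wear-out (phase 3)
Since beta = 3.45, this is wear-out (increasing failure rate)
Phase = 3

3


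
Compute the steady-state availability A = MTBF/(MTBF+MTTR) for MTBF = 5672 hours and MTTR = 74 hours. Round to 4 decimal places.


MTBF = 5672
MTTR = 74
MTBF + MTTR = 5746
A = 5672 / 5746
A = 0.9871

0.9871


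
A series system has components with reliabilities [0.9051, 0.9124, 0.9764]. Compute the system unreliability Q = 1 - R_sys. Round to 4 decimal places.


Components: [0.9051, 0.9124, 0.9764]
After component 1: product = 0.9051
After component 2: product = 0.8258
After component 3: product = 0.8063
R_sys = 0.8063
Q = 1 - 0.8063 = 0.1937

0.1937


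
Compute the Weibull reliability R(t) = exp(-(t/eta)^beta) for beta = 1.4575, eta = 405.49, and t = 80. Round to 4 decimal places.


beta = 1.4575, eta = 405.49, t = 80
t/eta = 80 / 405.49 = 0.1973
(t/eta)^beta = 0.1973^1.4575 = 0.0939
R(t) = exp(-0.0939)
R(t) = 0.9104

0.9104


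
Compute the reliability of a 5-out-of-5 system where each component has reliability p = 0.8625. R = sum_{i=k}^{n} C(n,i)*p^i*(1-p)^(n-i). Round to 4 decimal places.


k = 5, n = 5, p = 0.8625
i=5: C(5,5)=1 * 0.8625^5 * 0.1375^0 = 0.4773
R = sum of terms = 0.4773

0.4773


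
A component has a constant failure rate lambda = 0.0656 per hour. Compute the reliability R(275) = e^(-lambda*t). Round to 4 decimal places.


lambda = 0.0656
t = 275
lambda * t = 18.04
R(t) = e^(-18.04)
R(t) = 0.0

0.0


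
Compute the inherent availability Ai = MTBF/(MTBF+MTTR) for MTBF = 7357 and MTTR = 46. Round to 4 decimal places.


MTBF = 7357
MTTR = 46
MTBF + MTTR = 7403
Ai = 7357 / 7403
Ai = 0.9938

0.9938


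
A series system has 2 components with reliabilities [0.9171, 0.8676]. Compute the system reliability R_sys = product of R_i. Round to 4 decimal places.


Components: [0.9171, 0.8676]
After component 1 (R=0.9171): product = 0.9171
After component 2 (R=0.8676): product = 0.7957
R_sys = 0.7957

0.7957


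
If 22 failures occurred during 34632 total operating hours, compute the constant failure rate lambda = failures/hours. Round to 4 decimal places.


failures = 22
total_hours = 34632
lambda = 22 / 34632
lambda = 0.0006

0.0006


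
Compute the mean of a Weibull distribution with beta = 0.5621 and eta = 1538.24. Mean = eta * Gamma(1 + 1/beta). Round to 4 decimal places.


beta = 0.5621, eta = 1538.24
1/beta = 1.779
1 + 1/beta = 2.779
Gamma(2.779) = 1.6474
Mean = 1538.24 * 1.6474
Mean = 2534.0545

2534.0545


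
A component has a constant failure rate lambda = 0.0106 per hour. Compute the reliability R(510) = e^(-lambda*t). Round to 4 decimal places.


lambda = 0.0106
t = 510
lambda * t = 5.406
R(t) = e^(-5.406)
R(t) = 0.0045

0.0045


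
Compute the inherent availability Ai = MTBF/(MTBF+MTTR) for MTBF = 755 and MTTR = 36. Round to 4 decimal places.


MTBF = 755
MTTR = 36
MTBF + MTTR = 791
Ai = 755 / 791
Ai = 0.9545

0.9545


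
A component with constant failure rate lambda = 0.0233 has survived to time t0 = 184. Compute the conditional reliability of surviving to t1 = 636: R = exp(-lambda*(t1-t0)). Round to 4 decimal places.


lambda = 0.0233
t0 = 184, t1 = 636
t1 - t0 = 452
lambda * (t1-t0) = 0.0233 * 452 = 10.5316
R = exp(-10.5316)
R = 0.0

0.0


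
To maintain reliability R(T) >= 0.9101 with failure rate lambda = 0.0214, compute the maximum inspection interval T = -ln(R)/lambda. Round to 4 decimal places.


R_target = 0.9101
lambda = 0.0214
-ln(0.9101) = 0.0942
T = 0.0942 / 0.0214
T = 4.4019

4.4019


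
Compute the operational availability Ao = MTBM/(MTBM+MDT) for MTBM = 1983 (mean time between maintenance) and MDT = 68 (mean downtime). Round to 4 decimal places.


MTBM = 1983
MDT = 68
MTBM + MDT = 2051
Ao = 1983 / 2051
Ao = 0.9668

0.9668


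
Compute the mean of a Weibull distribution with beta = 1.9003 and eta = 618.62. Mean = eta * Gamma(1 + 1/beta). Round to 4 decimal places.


beta = 1.9003, eta = 618.62
1/beta = 0.5262
1 + 1/beta = 1.5262
Gamma(1.5262) = 0.8874
Mean = 618.62 * 0.8874
Mean = 548.9379

548.9379


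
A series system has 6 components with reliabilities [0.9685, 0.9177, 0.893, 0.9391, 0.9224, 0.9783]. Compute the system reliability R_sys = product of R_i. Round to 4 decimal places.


Components: [0.9685, 0.9177, 0.893, 0.9391, 0.9224, 0.9783]
After component 1 (R=0.9685): product = 0.9685
After component 2 (R=0.9177): product = 0.8888
After component 3 (R=0.893): product = 0.7937
After component 4 (R=0.9391): product = 0.7454
After component 5 (R=0.9224): product = 0.6875
After component 6 (R=0.9783): product = 0.6726
R_sys = 0.6726

0.6726


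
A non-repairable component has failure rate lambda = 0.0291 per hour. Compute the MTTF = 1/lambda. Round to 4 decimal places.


lambda = 0.0291
MTTF = 1 / 0.0291
MTTF = 34.3643

34.3643


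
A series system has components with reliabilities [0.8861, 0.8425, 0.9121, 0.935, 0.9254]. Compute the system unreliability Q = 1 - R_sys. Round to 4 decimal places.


Components: [0.8861, 0.8425, 0.9121, 0.935, 0.9254]
After component 1: product = 0.8861
After component 2: product = 0.7465
After component 3: product = 0.6809
After component 4: product = 0.6367
After component 5: product = 0.5892
R_sys = 0.5892
Q = 1 - 0.5892 = 0.4108

0.4108


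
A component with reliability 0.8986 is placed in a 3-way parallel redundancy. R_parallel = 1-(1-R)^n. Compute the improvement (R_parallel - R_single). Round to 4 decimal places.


R_single = 0.8986, n = 3
1 - R_single = 0.1014
(1 - R_single)^n = 0.1014^3 = 0.001
R_parallel = 1 - 0.001 = 0.999
Improvement = 0.999 - 0.8986
Improvement = 0.1004

0.1004


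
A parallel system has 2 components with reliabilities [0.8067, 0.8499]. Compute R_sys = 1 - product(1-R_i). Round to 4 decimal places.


Components: [0.8067, 0.8499]
(1 - 0.8067) = 0.1933, running product = 0.1933
(1 - 0.8499) = 0.1501, running product = 0.029
Product of (1-R_i) = 0.029
R_sys = 1 - 0.029 = 0.971

0.971


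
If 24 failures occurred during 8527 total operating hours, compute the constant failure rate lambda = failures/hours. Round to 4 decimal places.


failures = 24
total_hours = 8527
lambda = 24 / 8527
lambda = 0.0028

0.0028


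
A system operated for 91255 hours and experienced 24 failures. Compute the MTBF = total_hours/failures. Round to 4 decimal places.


total_hours = 91255
failures = 24
MTBF = 91255 / 24
MTBF = 3802.2917

3802.2917


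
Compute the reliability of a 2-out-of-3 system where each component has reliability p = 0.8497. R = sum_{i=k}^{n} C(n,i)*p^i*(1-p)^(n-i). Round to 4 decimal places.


k = 2, n = 3, p = 0.8497
i=2: C(3,2)=3 * 0.8497^2 * 0.1503^1 = 0.3255
i=3: C(3,3)=1 * 0.8497^3 * 0.1503^0 = 0.6135
R = sum of terms = 0.939

0.939


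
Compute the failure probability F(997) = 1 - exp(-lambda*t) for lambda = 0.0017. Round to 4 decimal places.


lambda = 0.0017, t = 997
lambda * t = 1.6949
exp(-1.6949) = 0.1836
F(t) = 1 - 0.1836
F(t) = 0.8164

0.8164


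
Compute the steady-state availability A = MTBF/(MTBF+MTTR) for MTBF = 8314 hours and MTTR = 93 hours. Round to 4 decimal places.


MTBF = 8314
MTTR = 93
MTBF + MTTR = 8407
A = 8314 / 8407
A = 0.9889

0.9889


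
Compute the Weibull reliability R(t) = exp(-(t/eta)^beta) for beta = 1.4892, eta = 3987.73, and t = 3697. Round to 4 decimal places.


beta = 1.4892, eta = 3987.73, t = 3697
t/eta = 3697 / 3987.73 = 0.9271
(t/eta)^beta = 0.9271^1.4892 = 0.8934
R(t) = exp(-0.8934)
R(t) = 0.4093

0.4093


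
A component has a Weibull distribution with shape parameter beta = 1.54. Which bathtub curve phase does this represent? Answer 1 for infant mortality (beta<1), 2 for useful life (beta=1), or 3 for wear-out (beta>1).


beta = 1.54
Compare beta to 1:
beta < 1 => infant mortality (phase 1)
beta = 1 => useful life (phase 2)
beta > 1 => wear-out (phase 3)
Since beta = 1.54, this is wear-out (increasing failure rate)
Phase = 3

3


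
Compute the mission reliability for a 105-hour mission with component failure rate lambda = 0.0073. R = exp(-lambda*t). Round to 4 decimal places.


lambda = 0.0073
mission_time = 105
lambda * t = 0.0073 * 105 = 0.7665
R = exp(-0.7665)
R = 0.4646

0.4646


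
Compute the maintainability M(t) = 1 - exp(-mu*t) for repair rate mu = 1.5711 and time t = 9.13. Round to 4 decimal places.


mu = 1.5711, t = 9.13
mu * t = 1.5711 * 9.13 = 14.3441
exp(-14.3441) = 0.0
M(t) = 1 - 0.0
M(t) = 1.0

1.0


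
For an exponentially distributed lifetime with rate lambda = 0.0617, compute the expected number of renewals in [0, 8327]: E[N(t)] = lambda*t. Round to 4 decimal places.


lambda = 0.0617
t = 8327
E[N(t)] = lambda * t
E[N(t)] = 0.0617 * 8327
E[N(t)] = 513.7759

513.7759


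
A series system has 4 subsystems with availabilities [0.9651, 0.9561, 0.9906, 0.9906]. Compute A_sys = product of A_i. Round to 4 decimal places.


Subsystems: [0.9651, 0.9561, 0.9906, 0.9906]
After subsystem 1 (A=0.9651): product = 0.9651
After subsystem 2 (A=0.9561): product = 0.9227
After subsystem 3 (A=0.9906): product = 0.9141
After subsystem 4 (A=0.9906): product = 0.9055
A_sys = 0.9055

0.9055


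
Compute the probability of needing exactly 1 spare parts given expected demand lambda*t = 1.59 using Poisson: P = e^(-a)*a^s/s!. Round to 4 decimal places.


a = 1.59, s = 1
e^(-a) = e^(-1.59) = 0.2039
a^s = 1.59^1 = 1.59
s! = 1
P = 0.2039 * 1.59 / 1
P = 0.3242

0.3242


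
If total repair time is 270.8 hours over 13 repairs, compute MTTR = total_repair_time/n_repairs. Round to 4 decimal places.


total_repair_time = 270.8
n_repairs = 13
MTTR = 270.8 / 13
MTTR = 20.8308

20.8308


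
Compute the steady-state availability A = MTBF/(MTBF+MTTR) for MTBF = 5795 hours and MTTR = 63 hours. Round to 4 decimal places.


MTBF = 5795
MTTR = 63
MTBF + MTTR = 5858
A = 5795 / 5858
A = 0.9892

0.9892


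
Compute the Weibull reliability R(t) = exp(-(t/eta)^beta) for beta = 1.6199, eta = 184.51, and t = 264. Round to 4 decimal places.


beta = 1.6199, eta = 184.51, t = 264
t/eta = 264 / 184.51 = 1.4308
(t/eta)^beta = 1.4308^1.6199 = 1.7866
R(t) = exp(-1.7866)
R(t) = 0.1675

0.1675


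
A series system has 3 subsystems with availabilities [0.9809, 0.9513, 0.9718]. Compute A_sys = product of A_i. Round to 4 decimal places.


Subsystems: [0.9809, 0.9513, 0.9718]
After subsystem 1 (A=0.9809): product = 0.9809
After subsystem 2 (A=0.9513): product = 0.9331
After subsystem 3 (A=0.9718): product = 0.9068
A_sys = 0.9068

0.9068


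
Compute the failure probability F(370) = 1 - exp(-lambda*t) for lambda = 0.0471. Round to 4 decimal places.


lambda = 0.0471, t = 370
lambda * t = 17.427
exp(-17.427) = 0.0
F(t) = 1 - 0.0
F(t) = 1.0

1.0


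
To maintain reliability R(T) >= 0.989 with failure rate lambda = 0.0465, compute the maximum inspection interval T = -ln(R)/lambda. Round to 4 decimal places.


R_target = 0.989
lambda = 0.0465
-ln(0.989) = 0.0111
T = 0.0111 / 0.0465
T = 0.2379

0.2379


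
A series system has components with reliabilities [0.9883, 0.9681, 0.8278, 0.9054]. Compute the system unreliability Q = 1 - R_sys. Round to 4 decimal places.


Components: [0.9883, 0.9681, 0.8278, 0.9054]
After component 1: product = 0.9883
After component 2: product = 0.9568
After component 3: product = 0.792
After component 4: product = 0.7171
R_sys = 0.7171
Q = 1 - 0.7171 = 0.2829

0.2829


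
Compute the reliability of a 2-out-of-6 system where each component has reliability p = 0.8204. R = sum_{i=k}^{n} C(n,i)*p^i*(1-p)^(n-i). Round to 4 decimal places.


k = 2, n = 6, p = 0.8204
i=2: C(6,2)=15 * 0.8204^2 * 0.1796^4 = 0.0105
i=3: C(6,3)=20 * 0.8204^3 * 0.1796^3 = 0.064
i=4: C(6,4)=15 * 0.8204^4 * 0.1796^2 = 0.2192
i=5: C(6,5)=6 * 0.8204^5 * 0.1796^1 = 0.4005
i=6: C(6,6)=1 * 0.8204^6 * 0.1796^0 = 0.3049
R = sum of terms = 0.999

0.999


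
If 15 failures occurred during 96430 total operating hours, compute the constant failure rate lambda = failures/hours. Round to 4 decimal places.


failures = 15
total_hours = 96430
lambda = 15 / 96430
lambda = 0.0002

0.0002


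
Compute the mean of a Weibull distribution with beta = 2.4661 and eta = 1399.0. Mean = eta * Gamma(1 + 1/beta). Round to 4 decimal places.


beta = 2.4661, eta = 1399.0
1/beta = 0.4055
1 + 1/beta = 1.4055
Gamma(1.4055) = 0.887
Mean = 1399.0 * 0.887
Mean = 1240.8824

1240.8824


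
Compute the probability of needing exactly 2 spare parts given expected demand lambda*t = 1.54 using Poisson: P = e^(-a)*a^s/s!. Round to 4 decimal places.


a = 1.54, s = 2
e^(-a) = e^(-1.54) = 0.2144
a^s = 1.54^2 = 2.3716
s! = 2
P = 0.2144 * 2.3716 / 2
P = 0.2542

0.2542


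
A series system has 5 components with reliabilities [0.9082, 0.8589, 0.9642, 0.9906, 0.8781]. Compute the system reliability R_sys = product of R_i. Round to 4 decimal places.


Components: [0.9082, 0.8589, 0.9642, 0.9906, 0.8781]
After component 1 (R=0.9082): product = 0.9082
After component 2 (R=0.8589): product = 0.7801
After component 3 (R=0.9642): product = 0.7521
After component 4 (R=0.9906): product = 0.7451
After component 5 (R=0.8781): product = 0.6542
R_sys = 0.6542

0.6542


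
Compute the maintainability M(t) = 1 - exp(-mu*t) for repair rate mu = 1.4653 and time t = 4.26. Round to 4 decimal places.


mu = 1.4653, t = 4.26
mu * t = 1.4653 * 4.26 = 6.2422
exp(-6.2422) = 0.0019
M(t) = 1 - 0.0019
M(t) = 0.9981

0.9981


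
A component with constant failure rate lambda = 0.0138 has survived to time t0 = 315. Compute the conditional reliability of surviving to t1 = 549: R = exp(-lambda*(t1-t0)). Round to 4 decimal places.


lambda = 0.0138
t0 = 315, t1 = 549
t1 - t0 = 234
lambda * (t1-t0) = 0.0138 * 234 = 3.2292
R = exp(-3.2292)
R = 0.0396

0.0396


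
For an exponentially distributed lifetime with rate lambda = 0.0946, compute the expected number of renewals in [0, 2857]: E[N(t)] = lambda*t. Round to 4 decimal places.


lambda = 0.0946
t = 2857
E[N(t)] = lambda * t
E[N(t)] = 0.0946 * 2857
E[N(t)] = 270.2722

270.2722


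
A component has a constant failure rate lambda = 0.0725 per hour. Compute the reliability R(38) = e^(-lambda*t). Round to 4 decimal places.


lambda = 0.0725
t = 38
lambda * t = 2.755
R(t) = e^(-2.755)
R(t) = 0.0636

0.0636


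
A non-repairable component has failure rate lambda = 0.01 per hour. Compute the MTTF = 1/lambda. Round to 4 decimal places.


lambda = 0.01
MTTF = 1 / 0.01
MTTF = 100.0

100.0


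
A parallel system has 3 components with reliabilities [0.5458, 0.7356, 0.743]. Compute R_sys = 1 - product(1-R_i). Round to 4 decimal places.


Components: [0.5458, 0.7356, 0.743]
(1 - 0.5458) = 0.4542, running product = 0.4542
(1 - 0.7356) = 0.2644, running product = 0.1201
(1 - 0.743) = 0.257, running product = 0.0309
Product of (1-R_i) = 0.0309
R_sys = 1 - 0.0309 = 0.9691

0.9691


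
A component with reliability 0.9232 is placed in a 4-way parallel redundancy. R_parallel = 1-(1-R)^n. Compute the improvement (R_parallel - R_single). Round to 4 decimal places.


R_single = 0.9232, n = 4
1 - R_single = 0.0768
(1 - R_single)^n = 0.0768^4 = 0.0
R_parallel = 1 - 0.0 = 1.0
Improvement = 1.0 - 0.9232
Improvement = 0.0768

0.0768


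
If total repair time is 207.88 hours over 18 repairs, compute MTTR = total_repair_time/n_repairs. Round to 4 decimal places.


total_repair_time = 207.88
n_repairs = 18
MTTR = 207.88 / 18
MTTR = 11.5489

11.5489


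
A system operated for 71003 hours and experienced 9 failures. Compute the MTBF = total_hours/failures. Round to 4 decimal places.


total_hours = 71003
failures = 9
MTBF = 71003 / 9
MTBF = 7889.2222

7889.2222


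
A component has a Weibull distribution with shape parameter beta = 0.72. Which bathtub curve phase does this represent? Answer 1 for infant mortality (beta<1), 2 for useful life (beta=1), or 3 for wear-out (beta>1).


beta = 0.72
Compare beta to 1:
beta < 1 => infant mortality (phase 1)
beta = 1 => useful life (phase 2)
beta > 1 => wear-out (phase 3)
Since beta = 0.72, this is infant mortality (decreasing failure rate)
Phase = 1

1


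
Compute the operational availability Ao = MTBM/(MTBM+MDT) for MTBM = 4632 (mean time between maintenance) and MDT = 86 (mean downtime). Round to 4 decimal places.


MTBM = 4632
MDT = 86
MTBM + MDT = 4718
Ao = 4632 / 4718
Ao = 0.9818

0.9818


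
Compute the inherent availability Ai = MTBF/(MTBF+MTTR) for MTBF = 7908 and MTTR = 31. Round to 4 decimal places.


MTBF = 7908
MTTR = 31
MTBF + MTTR = 7939
Ai = 7908 / 7939
Ai = 0.9961

0.9961


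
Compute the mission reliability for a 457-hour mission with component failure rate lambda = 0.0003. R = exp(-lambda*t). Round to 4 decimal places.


lambda = 0.0003
mission_time = 457
lambda * t = 0.0003 * 457 = 0.1371
R = exp(-0.1371)
R = 0.8719

0.8719


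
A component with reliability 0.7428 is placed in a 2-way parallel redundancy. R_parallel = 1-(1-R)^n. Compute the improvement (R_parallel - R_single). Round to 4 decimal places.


R_single = 0.7428, n = 2
1 - R_single = 0.2572
(1 - R_single)^n = 0.2572^2 = 0.0662
R_parallel = 1 - 0.0662 = 0.9338
Improvement = 0.9338 - 0.7428
Improvement = 0.191

0.191


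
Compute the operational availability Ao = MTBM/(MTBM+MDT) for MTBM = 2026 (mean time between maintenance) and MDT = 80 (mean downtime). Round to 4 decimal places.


MTBM = 2026
MDT = 80
MTBM + MDT = 2106
Ao = 2026 / 2106
Ao = 0.962

0.962


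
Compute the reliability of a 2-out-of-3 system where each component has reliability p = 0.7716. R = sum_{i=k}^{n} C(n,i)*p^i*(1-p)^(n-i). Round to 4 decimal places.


k = 2, n = 3, p = 0.7716
i=2: C(3,2)=3 * 0.7716^2 * 0.2284^1 = 0.4079
i=3: C(3,3)=1 * 0.7716^3 * 0.2284^0 = 0.4594
R = sum of terms = 0.8673

0.8673


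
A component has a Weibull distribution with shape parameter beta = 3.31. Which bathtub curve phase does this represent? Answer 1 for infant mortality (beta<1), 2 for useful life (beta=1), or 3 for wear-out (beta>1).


beta = 3.31
Compare beta to 1:
beta < 1 => infant mortality (phase 1)
beta = 1 => useful life (phase 2)
beta > 1 => wear-out (phase 3)
Since beta = 3.31, this is wear-out (increasing failure rate)
Phase = 3

3


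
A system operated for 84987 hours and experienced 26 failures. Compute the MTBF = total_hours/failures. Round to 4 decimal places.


total_hours = 84987
failures = 26
MTBF = 84987 / 26
MTBF = 3268.7308

3268.7308


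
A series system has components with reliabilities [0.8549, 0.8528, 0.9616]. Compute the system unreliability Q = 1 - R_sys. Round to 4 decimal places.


Components: [0.8549, 0.8528, 0.9616]
After component 1: product = 0.8549
After component 2: product = 0.7291
After component 3: product = 0.7011
R_sys = 0.7011
Q = 1 - 0.7011 = 0.2989

0.2989


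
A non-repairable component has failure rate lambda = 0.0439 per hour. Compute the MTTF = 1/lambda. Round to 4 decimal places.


lambda = 0.0439
MTTF = 1 / 0.0439
MTTF = 22.779

22.779


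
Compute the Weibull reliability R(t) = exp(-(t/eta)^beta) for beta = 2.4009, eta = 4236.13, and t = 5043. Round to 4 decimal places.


beta = 2.4009, eta = 4236.13, t = 5043
t/eta = 5043 / 4236.13 = 1.1905
(t/eta)^beta = 1.1905^2.4009 = 1.5198
R(t) = exp(-1.5198)
R(t) = 0.2187

0.2187


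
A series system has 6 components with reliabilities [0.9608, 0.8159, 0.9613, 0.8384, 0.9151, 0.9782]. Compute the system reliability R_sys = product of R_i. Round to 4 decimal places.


Components: [0.9608, 0.8159, 0.9613, 0.8384, 0.9151, 0.9782]
After component 1 (R=0.9608): product = 0.9608
After component 2 (R=0.8159): product = 0.7839
After component 3 (R=0.9613): product = 0.7536
After component 4 (R=0.8384): product = 0.6318
After component 5 (R=0.9151): product = 0.5782
After component 6 (R=0.9782): product = 0.5656
R_sys = 0.5656

0.5656


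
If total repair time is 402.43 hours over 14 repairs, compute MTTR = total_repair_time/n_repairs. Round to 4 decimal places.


total_repair_time = 402.43
n_repairs = 14
MTTR = 402.43 / 14
MTTR = 28.745

28.745


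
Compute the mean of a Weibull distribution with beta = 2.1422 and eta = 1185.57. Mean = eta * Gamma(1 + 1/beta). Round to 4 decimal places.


beta = 2.1422, eta = 1185.57
1/beta = 0.4668
1 + 1/beta = 1.4668
Gamma(1.4668) = 0.8856
Mean = 1185.57 * 0.8856
Mean = 1049.9582

1049.9582


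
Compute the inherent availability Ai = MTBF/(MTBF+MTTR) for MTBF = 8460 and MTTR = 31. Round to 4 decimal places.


MTBF = 8460
MTTR = 31
MTBF + MTTR = 8491
Ai = 8460 / 8491
Ai = 0.9963

0.9963


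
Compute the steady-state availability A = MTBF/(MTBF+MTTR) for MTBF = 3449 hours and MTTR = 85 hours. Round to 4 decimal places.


MTBF = 3449
MTTR = 85
MTBF + MTTR = 3534
A = 3449 / 3534
A = 0.9759

0.9759


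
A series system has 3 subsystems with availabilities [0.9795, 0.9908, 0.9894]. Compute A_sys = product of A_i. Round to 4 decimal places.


Subsystems: [0.9795, 0.9908, 0.9894]
After subsystem 1 (A=0.9795): product = 0.9795
After subsystem 2 (A=0.9908): product = 0.9705
After subsystem 3 (A=0.9894): product = 0.9602
A_sys = 0.9602

0.9602


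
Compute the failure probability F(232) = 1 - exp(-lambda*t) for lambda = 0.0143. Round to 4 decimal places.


lambda = 0.0143, t = 232
lambda * t = 3.3176
exp(-3.3176) = 0.0362
F(t) = 1 - 0.0362
F(t) = 0.9638

0.9638


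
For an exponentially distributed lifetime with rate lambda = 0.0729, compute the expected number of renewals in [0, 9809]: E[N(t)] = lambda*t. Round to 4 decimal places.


lambda = 0.0729
t = 9809
E[N(t)] = lambda * t
E[N(t)] = 0.0729 * 9809
E[N(t)] = 715.0761

715.0761


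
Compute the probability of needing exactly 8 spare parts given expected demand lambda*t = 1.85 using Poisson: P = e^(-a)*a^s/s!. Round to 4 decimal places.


a = 1.85, s = 8
e^(-a) = e^(-1.85) = 0.1572
a^s = 1.85^8 = 137.2062
s! = 40320
P = 0.1572 * 137.2062 / 40320
P = 0.0005

0.0005


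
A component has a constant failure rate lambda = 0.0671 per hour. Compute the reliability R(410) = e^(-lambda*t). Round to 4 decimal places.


lambda = 0.0671
t = 410
lambda * t = 27.511
R(t) = e^(-27.511)
R(t) = 0.0

0.0


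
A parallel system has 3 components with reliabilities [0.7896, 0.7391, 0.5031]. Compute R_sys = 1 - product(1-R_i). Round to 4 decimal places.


Components: [0.7896, 0.7391, 0.5031]
(1 - 0.7896) = 0.2104, running product = 0.2104
(1 - 0.7391) = 0.2609, running product = 0.0549
(1 - 0.5031) = 0.4969, running product = 0.0273
Product of (1-R_i) = 0.0273
R_sys = 1 - 0.0273 = 0.9727

0.9727


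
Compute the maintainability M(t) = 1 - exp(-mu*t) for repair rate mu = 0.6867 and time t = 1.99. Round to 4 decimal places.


mu = 0.6867, t = 1.99
mu * t = 0.6867 * 1.99 = 1.3665
exp(-1.3665) = 0.255
M(t) = 1 - 0.255
M(t) = 0.745

0.745


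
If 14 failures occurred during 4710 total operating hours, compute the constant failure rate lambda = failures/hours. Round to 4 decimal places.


failures = 14
total_hours = 4710
lambda = 14 / 4710
lambda = 0.003

0.003


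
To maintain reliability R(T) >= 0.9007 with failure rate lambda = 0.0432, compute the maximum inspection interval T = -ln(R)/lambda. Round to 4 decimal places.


R_target = 0.9007
lambda = 0.0432
-ln(0.9007) = 0.1046
T = 0.1046 / 0.0432
T = 2.4209

2.4209


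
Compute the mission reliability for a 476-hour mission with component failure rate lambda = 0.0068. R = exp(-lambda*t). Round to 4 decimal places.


lambda = 0.0068
mission_time = 476
lambda * t = 0.0068 * 476 = 3.2368
R = exp(-3.2368)
R = 0.0393

0.0393


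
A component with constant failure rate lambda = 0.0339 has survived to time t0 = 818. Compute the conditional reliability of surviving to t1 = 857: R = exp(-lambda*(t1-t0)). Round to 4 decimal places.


lambda = 0.0339
t0 = 818, t1 = 857
t1 - t0 = 39
lambda * (t1-t0) = 0.0339 * 39 = 1.3221
R = exp(-1.3221)
R = 0.2666

0.2666


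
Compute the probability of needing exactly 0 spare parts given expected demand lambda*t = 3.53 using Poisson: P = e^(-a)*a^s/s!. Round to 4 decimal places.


a = 3.53, s = 0
e^(-a) = e^(-3.53) = 0.0293
a^s = 3.53^0 = 1.0
s! = 1
P = 0.0293 * 1.0 / 1
P = 0.0293

0.0293


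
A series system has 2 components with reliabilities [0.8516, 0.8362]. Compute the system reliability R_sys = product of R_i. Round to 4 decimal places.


Components: [0.8516, 0.8362]
After component 1 (R=0.8516): product = 0.8516
After component 2 (R=0.8362): product = 0.7121
R_sys = 0.7121

0.7121


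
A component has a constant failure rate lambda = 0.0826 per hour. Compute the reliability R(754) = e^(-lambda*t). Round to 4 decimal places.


lambda = 0.0826
t = 754
lambda * t = 62.2804
R(t) = e^(-62.2804)
R(t) = 0.0

0.0


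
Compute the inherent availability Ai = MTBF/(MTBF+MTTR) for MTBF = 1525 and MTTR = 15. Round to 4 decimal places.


MTBF = 1525
MTTR = 15
MTBF + MTTR = 1540
Ai = 1525 / 1540
Ai = 0.9903

0.9903


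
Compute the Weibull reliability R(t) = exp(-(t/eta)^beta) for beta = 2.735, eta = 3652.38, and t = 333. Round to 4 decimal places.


beta = 2.735, eta = 3652.38, t = 333
t/eta = 333 / 3652.38 = 0.0912
(t/eta)^beta = 0.0912^2.735 = 0.0014
R(t) = exp(-0.0014)
R(t) = 0.9986

0.9986


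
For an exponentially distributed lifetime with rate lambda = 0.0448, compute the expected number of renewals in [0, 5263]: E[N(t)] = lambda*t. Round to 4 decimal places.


lambda = 0.0448
t = 5263
E[N(t)] = lambda * t
E[N(t)] = 0.0448 * 5263
E[N(t)] = 235.7824

235.7824


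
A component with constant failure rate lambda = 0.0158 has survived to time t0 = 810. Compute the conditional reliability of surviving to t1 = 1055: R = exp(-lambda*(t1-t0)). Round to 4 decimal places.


lambda = 0.0158
t0 = 810, t1 = 1055
t1 - t0 = 245
lambda * (t1-t0) = 0.0158 * 245 = 3.871
R = exp(-3.871)
R = 0.0208

0.0208


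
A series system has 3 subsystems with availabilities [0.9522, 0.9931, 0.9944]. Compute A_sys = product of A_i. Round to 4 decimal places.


Subsystems: [0.9522, 0.9931, 0.9944]
After subsystem 1 (A=0.9522): product = 0.9522
After subsystem 2 (A=0.9931): product = 0.9456
After subsystem 3 (A=0.9944): product = 0.9403
A_sys = 0.9403

0.9403


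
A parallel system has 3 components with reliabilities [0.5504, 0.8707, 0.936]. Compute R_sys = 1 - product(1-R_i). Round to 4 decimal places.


Components: [0.5504, 0.8707, 0.936]
(1 - 0.5504) = 0.4496, running product = 0.4496
(1 - 0.8707) = 0.1293, running product = 0.0581
(1 - 0.936) = 0.064, running product = 0.0037
Product of (1-R_i) = 0.0037
R_sys = 1 - 0.0037 = 0.9963

0.9963


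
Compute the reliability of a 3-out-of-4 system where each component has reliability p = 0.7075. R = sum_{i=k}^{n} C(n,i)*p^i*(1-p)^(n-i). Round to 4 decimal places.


k = 3, n = 4, p = 0.7075
i=3: C(4,3)=4 * 0.7075^3 * 0.2925^1 = 0.4143
i=4: C(4,4)=1 * 0.7075^4 * 0.2925^0 = 0.2506
R = sum of terms = 0.6649

0.6649


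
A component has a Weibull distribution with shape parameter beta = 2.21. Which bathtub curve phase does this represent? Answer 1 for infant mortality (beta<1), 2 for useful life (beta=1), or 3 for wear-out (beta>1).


beta = 2.21
Compare beta to 1:
beta < 1 => infant mortality (phase 1)
beta = 1 => useful life (phase 2)
beta > 1 => wear-out (phase 3)
Since beta = 2.21, this is wear-out (increasing failure rate)
Phase = 3

3


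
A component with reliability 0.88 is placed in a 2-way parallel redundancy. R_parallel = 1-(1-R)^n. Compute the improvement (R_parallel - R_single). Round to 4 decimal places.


R_single = 0.88, n = 2
1 - R_single = 0.12
(1 - R_single)^n = 0.12^2 = 0.0144
R_parallel = 1 - 0.0144 = 0.9856
Improvement = 0.9856 - 0.88
Improvement = 0.1056

0.1056


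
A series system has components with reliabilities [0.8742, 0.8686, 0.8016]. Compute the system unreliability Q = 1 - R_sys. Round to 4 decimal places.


Components: [0.8742, 0.8686, 0.8016]
After component 1: product = 0.8742
After component 2: product = 0.7593
After component 3: product = 0.6087
R_sys = 0.6087
Q = 1 - 0.6087 = 0.3913

0.3913


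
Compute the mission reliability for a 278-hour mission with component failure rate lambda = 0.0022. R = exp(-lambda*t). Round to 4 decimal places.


lambda = 0.0022
mission_time = 278
lambda * t = 0.0022 * 278 = 0.6116
R = exp(-0.6116)
R = 0.5425

0.5425


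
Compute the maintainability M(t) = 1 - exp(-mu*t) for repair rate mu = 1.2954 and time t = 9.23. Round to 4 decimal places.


mu = 1.2954, t = 9.23
mu * t = 1.2954 * 9.23 = 11.9565
exp(-11.9565) = 0.0
M(t) = 1 - 0.0
M(t) = 1.0

1.0


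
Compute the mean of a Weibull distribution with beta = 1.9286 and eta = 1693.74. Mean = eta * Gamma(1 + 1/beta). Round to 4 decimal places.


beta = 1.9286, eta = 1693.74
1/beta = 0.5185
1 + 1/beta = 1.5185
Gamma(1.5185) = 0.887
Mean = 1693.74 * 0.887
Mean = 1502.2915

1502.2915


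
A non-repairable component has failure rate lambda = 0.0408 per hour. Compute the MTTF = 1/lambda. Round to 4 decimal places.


lambda = 0.0408
MTTF = 1 / 0.0408
MTTF = 24.5098

24.5098


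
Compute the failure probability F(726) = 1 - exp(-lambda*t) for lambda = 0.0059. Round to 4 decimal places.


lambda = 0.0059, t = 726
lambda * t = 4.2834
exp(-4.2834) = 0.0138
F(t) = 1 - 0.0138
F(t) = 0.9862

0.9862


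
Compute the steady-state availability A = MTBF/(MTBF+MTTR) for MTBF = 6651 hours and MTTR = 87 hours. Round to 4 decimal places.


MTBF = 6651
MTTR = 87
MTBF + MTTR = 6738
A = 6651 / 6738
A = 0.9871

0.9871


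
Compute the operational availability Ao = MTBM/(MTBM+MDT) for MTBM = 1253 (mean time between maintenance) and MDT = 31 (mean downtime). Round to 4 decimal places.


MTBM = 1253
MDT = 31
MTBM + MDT = 1284
Ao = 1253 / 1284
Ao = 0.9759

0.9759


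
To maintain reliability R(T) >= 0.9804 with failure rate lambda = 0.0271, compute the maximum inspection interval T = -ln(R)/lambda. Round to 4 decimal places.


R_target = 0.9804
lambda = 0.0271
-ln(0.9804) = 0.0198
T = 0.0198 / 0.0271
T = 0.7304

0.7304


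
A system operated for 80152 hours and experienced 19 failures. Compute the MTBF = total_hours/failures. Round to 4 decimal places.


total_hours = 80152
failures = 19
MTBF = 80152 / 19
MTBF = 4218.5263

4218.5263


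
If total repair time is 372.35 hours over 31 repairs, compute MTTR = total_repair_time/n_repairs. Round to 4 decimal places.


total_repair_time = 372.35
n_repairs = 31
MTTR = 372.35 / 31
MTTR = 12.0113

12.0113


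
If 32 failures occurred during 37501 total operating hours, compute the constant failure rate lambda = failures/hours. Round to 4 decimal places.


failures = 32
total_hours = 37501
lambda = 32 / 37501
lambda = 0.0009

0.0009


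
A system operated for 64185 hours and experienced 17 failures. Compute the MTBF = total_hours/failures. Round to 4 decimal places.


total_hours = 64185
failures = 17
MTBF = 64185 / 17
MTBF = 3775.5882

3775.5882
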